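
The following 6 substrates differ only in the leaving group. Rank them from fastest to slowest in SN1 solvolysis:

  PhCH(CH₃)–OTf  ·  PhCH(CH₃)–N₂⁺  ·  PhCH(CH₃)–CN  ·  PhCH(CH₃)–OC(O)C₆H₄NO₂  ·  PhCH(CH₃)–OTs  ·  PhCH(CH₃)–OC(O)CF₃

With the same alkyl group throughout, only the leaving group differentiates the rates.
A good leaving group is a weak base: the lower the pKₐ of its conjugate acid, the more readily it departs.
PhCH(CH₃)–N₂⁺ loses N₂: no meaningful conjugate acid; N₂ departs as an exceptionally stable neutral molecule
PhCH(CH₃)–OTf loses OTf⁻: pKₐ(CF₃SO₃H (triflic acid)) ≈ -14
PhCH(CH₃)–OTs loses OTs⁻: pKₐ(p-CH₃C₆H₄SO₃H (TsOH)) ≈ -2.8
PhCH(CH₃)–OC(O)CF₃ loses CF₃COO⁻: pKₐ(CF₃COOH) ≈ 0.2
PhCH(CH₃)–OC(O)C₆H₄NO₂ loses p-O₂N–C₆H₄–COO⁻: pKₐ(p-nitrobenzoic acid) ≈ 3.4
PhCH(CH₃)–CN loses CN⁻: pKₐ(HCN) ≈ 9.2

PhCH(CH₃)–N₂⁺ > PhCH(CH₃)–OTf > PhCH(CH₃)–OTs > PhCH(CH₃)–OC(O)CF₃ > PhCH(CH₃)–OC(O)C₆H₄NO₂ > PhCH(CH₃)–CN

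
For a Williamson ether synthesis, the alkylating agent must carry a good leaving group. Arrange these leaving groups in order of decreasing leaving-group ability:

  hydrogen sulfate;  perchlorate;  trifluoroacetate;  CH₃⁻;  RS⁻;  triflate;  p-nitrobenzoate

triflate > perchlorate > hydrogen sulfate > trifluoroacetate > p-nitrobenzoate > RS⁻ > CH₃⁻

Leaving-group ability tracks the stability of the departed species; conjugate-acid pKₐ is the usual yardstick (lower pKₐ → better LG).
triflate: pKₐ(CF₃SO₃H (triflic acid)) ≈ -14
perchlorate: pKₐ(HClO₄) ≈ -10
hydrogen sulfate: pKₐ(H₂SO₄) ≈ -3
trifluoroacetate: pKₐ(CF₃COOH) ≈ 0.2
p-nitrobenzoate: pKₐ(p-nitrobenzoic acid) ≈ 3.4
RS⁻: pKₐ(RSH (a thiol)) ≈ 10.5
CH₃⁻: pKₐ(CH₄) ≈ 48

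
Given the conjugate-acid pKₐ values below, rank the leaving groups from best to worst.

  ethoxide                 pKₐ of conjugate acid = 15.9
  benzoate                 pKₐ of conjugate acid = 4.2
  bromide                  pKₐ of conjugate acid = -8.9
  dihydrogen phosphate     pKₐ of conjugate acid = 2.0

bromide > dihydrogen phosphate > benzoate > ethoxide

Lower conjugate-acid pKₐ ⇒ weaker base ⇒ better leaving group.
Sorting by the given values: bromide (-8.9), dihydrogen phosphate (2.0), benzoate (4.2), ethoxide (15.9).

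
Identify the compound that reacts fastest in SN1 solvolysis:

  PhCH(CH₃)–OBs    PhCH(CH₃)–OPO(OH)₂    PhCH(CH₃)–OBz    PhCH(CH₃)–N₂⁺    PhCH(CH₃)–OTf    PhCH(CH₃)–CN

With the same alkyl group throughout, only the leaving group differentiates the rates.
Leaving-group ability tracks the stability of the departed species; conjugate-acid pKₐ is the usual yardstick (lower pKₐ → better LG).
PhCH(CH₃)–N₂⁺ loses N₂: no meaningful conjugate acid; N₂ departs as an exceptionally stable neutral molecule
PhCH(CH₃)–OTf loses OTf⁻: pKₐ(CF₃SO₃H (triflic acid)) ≈ -14
PhCH(CH₃)–OBs loses OBs⁻: pKₐ(p-BrC₆H₄SO₃H) ≈ -2.8
PhCH(CH₃)–OPO(OH)₂ loses H₂PO₄⁻: pKₐ(H₃PO₄) ≈ 2.1
PhCH(CH₃)–OBz loses PhCOO⁻: pKₐ(C₆H₅COOH) ≈ 4.2
PhCH(CH₃)–CN loses CN⁻: pKₐ(HCN) ≈ 9.2

PhCH(CH₃)–N₂⁺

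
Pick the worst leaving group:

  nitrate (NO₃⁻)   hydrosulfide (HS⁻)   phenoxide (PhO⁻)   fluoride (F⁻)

The more stable X⁻ (or X) is on its own — i.e. the weaker a base it is — the better a leaving group it makes.
nitrate (NO₃⁻): pKₐ(HNO₃) ≈ -1.3
fluoride (F⁻): pKₐ(HF) ≈ 3.2
hydrosulfide (HS⁻): pKₐ(H₂S) ≈ 7
phenoxide (PhO⁻): pKₐ(C₆H₅OH (phenol)) ≈ 10

phenoxide (PhO⁻)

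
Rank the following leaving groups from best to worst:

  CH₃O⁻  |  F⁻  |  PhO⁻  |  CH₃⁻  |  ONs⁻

ONs⁻ > F⁻ > PhO⁻ > CH₃O⁻ > CH₃⁻

Rank by basicity of the departing species: weakest base leaves most easily.
ONs⁻: pKₐ(p-O₂NC₆H₄SO₃H) ≈ -3.5 — p-nitro group further stabilises the sulfonate
F⁻: pKₐ(HF) ≈ 3.2
PhO⁻: pKₐ(C₆H₅OH (phenol)) ≈ 10 — resonance into the ring helps, but still a poor LG
CH₃O⁻: pKₐ(CH₃OH) ≈ 15.5 — strong base; alkoxides do not leave unassisted
CH₃⁻: pKₐ(CH₄) ≈ 48 — unstabilised carbanion; the worst conceivable leaving group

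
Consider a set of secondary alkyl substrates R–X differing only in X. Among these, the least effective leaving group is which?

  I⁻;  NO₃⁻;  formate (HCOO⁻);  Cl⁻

formate (HCOO⁻)

Leaving-group ability tracks the stability of the departed species; conjugate-acid pKₐ is the usual yardstick (lower pKₐ → better LG).
I⁻: pKₐ(HI) ≈ -10
Cl⁻: pKₐ(HCl) ≈ -7
NO₃⁻: pKₐ(HNO₃) ≈ -1.3
formate (HCOO⁻): pKₐ(HCOOH) ≈ 3.8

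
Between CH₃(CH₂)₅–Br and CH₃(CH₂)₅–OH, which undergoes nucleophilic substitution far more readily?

From CH₃(CH₂)₅–OH the departing group would be OH⁻ (pKₐ(H₂O) ≈ 15.7). Strong base; essentially never leaves without prior activation.
From CH₃(CH₂)₅–Br the leaving group is Br⁻ (pKₐ(HBr) ≈ -9). Weak base; good leaving group.
(In practice CH₃(CH₂)₅–Br is made from CH₃(CH₂)₅–OH by treatment with PBr₃, replacing the hydroxyl with bromide.)

CH₃(CH₂)₅–Br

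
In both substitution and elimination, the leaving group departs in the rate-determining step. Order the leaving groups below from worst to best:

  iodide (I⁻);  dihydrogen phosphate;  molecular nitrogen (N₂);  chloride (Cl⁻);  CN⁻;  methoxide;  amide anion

amide anion < methoxide < CN⁻ < dihydrogen phosphate < chloride (Cl⁻) < iodide (I⁻) < molecular nitrogen (N₂)

The more stable X⁻ (or X) is on its own — i.e. the weaker a base it is — the better a leaving group it makes.
molecular nitrogen (N₂): no meaningful conjugate acid; N₂ departs as an exceptionally stable neutral molecule
iodide (I⁻): pKₐ(HI) ≈ -10
chloride (Cl⁻): pKₐ(HCl) ≈ -7
dihydrogen phosphate: pKₐ(H₃PO₄) ≈ 2.1
CN⁻: pKₐ(HCN) ≈ 9.2
methoxide: pKₐ(CH₃OH) ≈ 15.5
amide anion: pKₐ(NH₃) ≈ 38
Listed from poorest to best leaving group as asked.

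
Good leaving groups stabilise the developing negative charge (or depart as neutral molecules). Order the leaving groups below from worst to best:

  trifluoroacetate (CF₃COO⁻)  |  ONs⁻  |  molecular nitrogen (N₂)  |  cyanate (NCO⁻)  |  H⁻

H⁻ < cyanate (NCO⁻) < trifluoroacetate (CF₃COO⁻) < ONs⁻ < molecular nitrogen (N₂)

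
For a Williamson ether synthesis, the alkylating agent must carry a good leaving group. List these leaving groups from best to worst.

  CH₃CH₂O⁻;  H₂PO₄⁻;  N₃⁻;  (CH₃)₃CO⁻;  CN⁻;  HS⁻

Rank by basicity of the departing species: weakest base leaves most easily.
H₂PO₄⁻: pKₐ(H₃PO₄) ≈ 2.1
N₃⁻: pKₐ(HN₃) ≈ 4.7
HS⁻: pKₐ(H₂S) ≈ 7
CN⁻: pKₐ(HCN) ≈ 9.2
CH₃CH₂O⁻: pKₐ(CH₃CH₂OH) ≈ 16
(CH₃)₃CO⁻: pKₐ(t-BuOH) ≈ 18

H₂PO₄⁻ > N₃⁻ > HS⁻ > CN⁻ > CH₃CH₂O⁻ > (CH₃)₃CO⁻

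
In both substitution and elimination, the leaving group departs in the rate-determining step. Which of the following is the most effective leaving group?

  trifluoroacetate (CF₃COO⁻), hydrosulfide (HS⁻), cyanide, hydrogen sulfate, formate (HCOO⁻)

Leaving-group ability tracks the stability of the departed species; conjugate-acid pKₐ is the usual yardstick (lower pKₐ → better LG).
hydrogen sulfate: pKₐ(H₂SO₄) ≈ -3
trifluoroacetate (CF₃COO⁻): pKₐ(CF₃COOH) ≈ 0.2
formate (HCOO⁻): pKₐ(HCOOH) ≈ 3.8
hydrosulfide (HS⁻): pKₐ(H₂S) ≈ 7
cyanide: pKₐ(HCN) ≈ 9.2

hydrogen sulfate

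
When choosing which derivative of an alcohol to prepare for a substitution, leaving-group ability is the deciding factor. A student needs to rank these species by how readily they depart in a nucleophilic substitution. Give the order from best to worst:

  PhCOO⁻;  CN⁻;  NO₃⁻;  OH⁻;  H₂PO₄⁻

NO₃⁻ > H₂PO₄⁻ > PhCOO⁻ > CN⁻ > OH⁻

Leaving-group ability tracks the stability of the departed species; conjugate-acid pKₐ is the usual yardstick (lower pKₐ → better LG).
NO₃⁻: pKₐ(HNO₃) ≈ -1.3 — resonance-delocalised over three oxygens
H₂PO₄⁻: pKₐ(H₃PO₄) ≈ 2.1 — moderate base; biological leaving group after further activation
PhCOO⁻: pKₐ(C₆H₅COOH) ≈ 4.2 — aryl carboxylate
CN⁻: pKₐ(HCN) ≈ 9.2
OH⁻: pKₐ(H₂O) ≈ 15.7 — strong base; essentially never leaves without prior activation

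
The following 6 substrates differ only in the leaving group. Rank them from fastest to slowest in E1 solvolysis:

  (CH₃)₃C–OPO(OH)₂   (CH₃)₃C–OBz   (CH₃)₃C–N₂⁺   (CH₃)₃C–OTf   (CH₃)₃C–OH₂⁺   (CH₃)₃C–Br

With the same alkyl group throughout, only the leaving group differentiates the rates.
The more stable X⁻ (or X) is on its own — i.e. the weaker a base it is — the better a leaving group it makes.
(CH₃)₃C–N₂⁺ loses N₂: no meaningful conjugate acid; N₂ departs as an exceptionally stable neutral molecule
(CH₃)₃C–OTf loses OTf⁻: pKₐ(CF₃SO₃H (triflic acid)) ≈ -14
(CH₃)₃C–Br loses Br⁻: pKₐ(HBr) ≈ -9
(CH₃)₃C–OH₂⁺ loses H₂O: pKₐ(H₃O⁺) ≈ -1.7
(CH₃)₃C–OPO(OH)₂ loses H₂PO₄⁻: pKₐ(H₃PO₄) ≈ 2.1
(CH₃)₃C–OBz loses PhCOO⁻: pKₐ(C₆H₅COOH) ≈ 4.2

(CH₃)₃C–N₂⁺ > (CH₃)₃C–OTf > (CH₃)₃C–Br > (CH₃)₃C–OH₂⁺ > (CH₃)₃C–OPO(OH)₂ > (CH₃)₃C–OBz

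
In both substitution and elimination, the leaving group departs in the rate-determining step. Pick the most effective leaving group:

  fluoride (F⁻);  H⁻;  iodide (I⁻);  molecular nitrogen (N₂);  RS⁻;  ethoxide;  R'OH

molecular nitrogen (N₂)

molecular nitrogen (N₂): no meaningful conjugate acid; N₂ departs as an exceptionally stable neutral molecule
iodide (I⁻): pKₐ(HI) ≈ -10
R'OH: pKₐ(R'OH₂⁺) ≈ -2.4
fluoride (F⁻): pKₐ(HF) ≈ 3.2
RS⁻: pKₐ(RSH (a thiol)) ≈ 10.5
ethoxide: pKₐ(CH₃CH₂OH) ≈ 16
H⁻: pKₐ(H₂) ≈ 36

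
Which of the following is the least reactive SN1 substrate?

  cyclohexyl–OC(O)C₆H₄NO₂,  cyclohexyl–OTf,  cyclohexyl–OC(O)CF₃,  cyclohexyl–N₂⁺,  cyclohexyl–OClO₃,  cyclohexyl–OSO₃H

Identical carbon frameworks mean the comparison reduces to leaving-group quality.
Leaving-group ability tracks the stability of the departed species; conjugate-acid pKₐ is the usual yardstick (lower pKₐ → better LG).
cyclohexyl–N₂⁺ loses N₂: no meaningful conjugate acid; N₂ departs as an exceptionally stable neutral molecule
cyclohexyl–OTf loses OTf⁻: pKₐ(CF₃SO₃H (triflic acid)) ≈ -14
cyclohexyl–OClO₃ loses ClO₄⁻: pKₐ(HClO₄) ≈ -10
cyclohexyl–OSO₃H loses HSO₄⁻: pKₐ(H₂SO₄) ≈ -3
cyclohexyl–OC(O)CF₃ loses CF₃COO⁻: pKₐ(CF₃COOH) ≈ 0.2
cyclohexyl–OC(O)C₆H₄NO₂ loses p-O₂N–C₆H₄–COO⁻: pKₐ(p-nitrobenzoic acid) ≈ 3.4

cyclohexyl–OC(O)C₆H₄NO₂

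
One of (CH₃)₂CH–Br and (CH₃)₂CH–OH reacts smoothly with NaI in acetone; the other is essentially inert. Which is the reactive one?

(CH₃)₂CH–Br

From (CH₃)₂CH–OH the departing group would be OH⁻ (pKₐ(H₂O) ≈ 15.7). Strong base; essentially never leaves without prior activation.
From (CH₃)₂CH–Br the leaving group is Br⁻ (pKₐ(HBr) ≈ -9). Weak base; good leaving group.
(In practice (CH₃)₂CH–Br is made from (CH₃)₂CH–OH by treatment with PBr₃, replacing the hydroxyl with bromide.)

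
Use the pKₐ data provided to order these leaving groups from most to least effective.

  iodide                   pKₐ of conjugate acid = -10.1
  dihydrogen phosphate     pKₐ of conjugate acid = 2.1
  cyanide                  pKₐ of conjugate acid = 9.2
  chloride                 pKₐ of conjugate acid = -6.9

Lower conjugate-acid pKₐ ⇒ weaker base ⇒ better leaving group.
Sorting by the given values: iodide (-10.1), chloride (-6.9), dihydrogen phosphate (2.1), cyanide (9.2).

iodide > chloride > dihydrogen phosphate > cyanide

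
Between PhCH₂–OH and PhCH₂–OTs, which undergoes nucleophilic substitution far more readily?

PhCH₂–OTs

From PhCH₂–OH the departing group would be OH⁻ (pKₐ(H₂O) ≈ 15.7). Strong base; essentially never leaves without prior activation.
From PhCH₂–OTs the leaving group is OTs⁻ (pKₐ(p-CH₃C₆H₄SO₃H (TsOH)) ≈ -2.8). Resonance-delocalised arenesulfonate.
(In practice PhCH₂–OTs is made from PhCH₂–OH by treatment with TsCl / pyridine, converting the hydroxyl into a tosylate.)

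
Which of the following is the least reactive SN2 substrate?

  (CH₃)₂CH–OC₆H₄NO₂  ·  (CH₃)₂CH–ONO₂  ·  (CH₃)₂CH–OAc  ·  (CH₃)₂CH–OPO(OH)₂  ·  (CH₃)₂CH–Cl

With the same alkyl group throughout, only the leaving group differentiates the rates.
Rank by basicity of the departing species: weakest base leaves most easily.
(CH₃)₂CH–Cl loses Cl⁻: pKₐ(HCl) ≈ -7
(CH₃)₂CH–ONO₂ loses NO₃⁻: pKₐ(HNO₃) ≈ -1.3
(CH₃)₂CH–OPO(OH)₂ loses H₂PO₄⁻: pKₐ(H₃PO₄) ≈ 2.1
(CH₃)₂CH–OAc loses AcO⁻: pKₐ(CH₃COOH) ≈ 4.8
(CH₃)₂CH–OC₆H₄NO₂ loses p-O₂N–C₆H₄–O⁻: pKₐ(p-nitrophenol) ≈ 7.2

(CH₃)₂CH–OC₆H₄NO₂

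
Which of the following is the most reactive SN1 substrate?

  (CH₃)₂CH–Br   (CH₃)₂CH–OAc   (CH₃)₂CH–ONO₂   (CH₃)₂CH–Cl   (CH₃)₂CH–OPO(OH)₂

The skeletons are identical, so relative rate is governed entirely by leaving-group ability.
A good leaving group is a weak base: the lower the pKₐ of its conjugate acid, the more readily it departs.
(CH₃)₂CH–Br loses Br⁻: pKₐ(HBr) ≈ -9
(CH₃)₂CH–Cl loses Cl⁻: pKₐ(HCl) ≈ -7
(CH₃)₂CH–ONO₂ loses NO₃⁻: pKₐ(HNO₃) ≈ -1.3
(CH₃)₂CH–OPO(OH)₂ loses H₂PO₄⁻: pKₐ(H₃PO₄) ≈ 2.1
(CH₃)₂CH–OAc loses AcO⁻: pKₐ(CH₃COOH) ≈ 4.8

(CH₃)₂CH–Br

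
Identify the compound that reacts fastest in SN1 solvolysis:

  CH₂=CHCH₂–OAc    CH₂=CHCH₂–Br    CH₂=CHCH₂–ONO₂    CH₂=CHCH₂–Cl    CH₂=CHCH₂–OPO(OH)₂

With the same alkyl group throughout, only the leaving group differentiates the rates.
Rank by basicity of the departing species: weakest base leaves most easily.
CH₂=CHCH₂–Br loses Br⁻: pKₐ(HBr) ≈ -9
CH₂=CHCH₂–Cl loses Cl⁻: pKₐ(HCl) ≈ -7
CH₂=CHCH₂–ONO₂ loses NO₃⁻: pKₐ(HNO₃) ≈ -1.3
CH₂=CHCH₂–OPO(OH)₂ loses H₂PO₄⁻: pKₐ(H₃PO₄) ≈ 2.1
CH₂=CHCH₂–OAc loses AcO⁻: pKₐ(CH₃COOH) ≈ 4.8

CH₂=CHCH₂–Br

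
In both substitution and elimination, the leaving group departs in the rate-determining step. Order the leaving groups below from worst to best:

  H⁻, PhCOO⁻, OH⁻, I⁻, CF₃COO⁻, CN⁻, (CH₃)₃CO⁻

H⁻ < (CH₃)₃CO⁻ < OH⁻ < CN⁻ < PhCOO⁻ < CF₃COO⁻ < I⁻

The more stable X⁻ (or X) is on its own — i.e. the weaker a base it is — the better a leaving group it makes.
I⁻: pKₐ(HI) ≈ -10
CF₃COO⁻: pKₐ(CF₃COOH) ≈ 0.2
PhCOO⁻: pKₐ(C₆H₅COOH) ≈ 4.2
CN⁻: pKₐ(HCN) ≈ 9.2
OH⁻: pKₐ(H₂O) ≈ 15.7
(CH₃)₃CO⁻: pKₐ(t-BuOH) ≈ 18
H⁻: pKₐ(H₂) ≈ 36
Listed from poorest to best leaving group as asked.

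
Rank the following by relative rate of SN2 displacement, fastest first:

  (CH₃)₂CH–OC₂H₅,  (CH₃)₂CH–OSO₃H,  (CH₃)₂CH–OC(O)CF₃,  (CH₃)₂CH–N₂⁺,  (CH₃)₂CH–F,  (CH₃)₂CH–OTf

Same R in every case — rank the leaving groups.
A good leaving group is a weak base: the lower the pKₐ of its conjugate acid, the more readily it departs.
(CH₃)₂CH–N₂⁺ loses N₂: no meaningful conjugate acid; N₂ departs as an exceptionally stable neutral molecule
(CH₃)₂CH–OTf loses OTf⁻: pKₐ(CF₃SO₃H (triflic acid)) ≈ -14
(CH₃)₂CH–OSO₃H loses HSO₄⁻: pKₐ(H₂SO₄) ≈ -3
(CH₃)₂CH–OC(O)CF₃ loses CF₃COO⁻: pKₐ(CF₃COOH) ≈ 0.2
(CH₃)₂CH–F loses F⁻: pKₐ(HF) ≈ 3.2
(CH₃)₂CH–OC₂H₅ loses CH₃CH₂O⁻: pKₐ(CH₃CH₂OH) ≈ 16

(CH₃)₂CH–N₂⁺ > (CH₃)₂CH–OTf > (CH₃)₂CH–OSO₃H > (CH₃)₂CH–OC(O)CF₃ > (CH₃)₂CH–F > (CH₃)₂CH–OC₂H₅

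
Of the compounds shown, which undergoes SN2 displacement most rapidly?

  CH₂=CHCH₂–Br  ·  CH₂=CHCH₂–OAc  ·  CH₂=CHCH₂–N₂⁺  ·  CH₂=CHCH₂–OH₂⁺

With the same alkyl group throughout, only the leaving group differentiates the rates.
A good leaving group is a weak base: the lower the pKₐ of its conjugate acid, the more readily it departs.
CH₂=CHCH₂–N₂⁺ loses N₂: no meaningful conjugate acid; N₂ departs as an exceptionally stable neutral molecule
CH₂=CHCH₂–Br loses Br⁻: pKₐ(HBr) ≈ -9
CH₂=CHCH₂–OH₂⁺ loses H₂O: pKₐ(H₃O⁺) ≈ -1.7
CH₂=CHCH₂–OAc loses AcO⁻: pKₐ(CH₃COOH) ≈ 4.8

CH₂=CHCH₂–N₂⁺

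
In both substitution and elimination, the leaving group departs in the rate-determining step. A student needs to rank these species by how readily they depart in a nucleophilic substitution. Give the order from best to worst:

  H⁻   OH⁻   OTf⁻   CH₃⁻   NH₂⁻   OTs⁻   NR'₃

OTf⁻ > OTs⁻ > NR'₃ > OH⁻ > H⁻ > NH₂⁻ > CH₃⁻

Rank by basicity of the departing species: weakest base leaves most easily.
OTf⁻: pKₐ(CF₃SO₃H (triflic acid)) ≈ -14
OTs⁻: pKₐ(p-CH₃C₆H₄SO₃H (TsOH)) ≈ -2.8 — resonance-delocalised arenesulfonate
NR'₃: pKₐ(R'₃NH⁺) ≈ 10.7 — neutral but still a fairly strong base; Hofmann-elimination LG
OH⁻: pKₐ(H₂O) ≈ 15.7 — strong base; essentially never leaves without prior activation
H⁻: pKₐ(H₂) ≈ 36 — extremely strong base; leaves only in special hydride-transfer contexts
NH₂⁻: pKₐ(NH₃) ≈ 38
CH₃⁻: pKₐ(CH₄) ≈ 48 — unstabilised carbanion; the worst conceivable leaving group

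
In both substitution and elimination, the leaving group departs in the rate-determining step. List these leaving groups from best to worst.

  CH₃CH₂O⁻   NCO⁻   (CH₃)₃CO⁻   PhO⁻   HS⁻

Rank by basicity of the departing species: weakest base leaves most easily.
NCO⁻: pKₐ(HOCN) ≈ 3.5
HS⁻: pKₐ(H₂S) ≈ 7
PhO⁻: pKₐ(C₆H₅OH (phenol)) ≈ 10
CH₃CH₂O⁻: pKₐ(CH₃CH₂OH) ≈ 16
(CH₃)₃CO⁻: pKₐ(t-BuOH) ≈ 18

NCO⁻ > HS⁻ > PhO⁻ > CH₃CH₂O⁻ > (CH₃)₃CO⁻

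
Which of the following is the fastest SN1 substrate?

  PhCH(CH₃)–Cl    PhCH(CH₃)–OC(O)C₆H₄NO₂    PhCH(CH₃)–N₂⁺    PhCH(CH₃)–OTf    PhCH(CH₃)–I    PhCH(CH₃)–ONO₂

PhCH(CH₃)–N₂⁺

With the same alkyl group throughout, only the leaving group differentiates the rates.
Rank by basicity of the departing species: weakest base leaves most easily.
PhCH(CH₃)–N₂⁺ loses N₂: no meaningful conjugate acid; N₂ departs as an exceptionally stable neutral molecule
PhCH(CH₃)–OTf loses OTf⁻: pKₐ(CF₃SO₃H (triflic acid)) ≈ -14
PhCH(CH₃)–I loses I⁻: pKₐ(HI) ≈ -10
PhCH(CH₃)–Cl loses Cl⁻: pKₐ(HCl) ≈ -7
PhCH(CH₃)–ONO₂ loses NO₃⁻: pKₐ(HNO₃) ≈ -1.3
PhCH(CH₃)–OC(O)C₆H₄NO₂ loses p-O₂N–C₆H₄–COO⁻: pKₐ(p-nitrobenzoic acid) ≈ 3.4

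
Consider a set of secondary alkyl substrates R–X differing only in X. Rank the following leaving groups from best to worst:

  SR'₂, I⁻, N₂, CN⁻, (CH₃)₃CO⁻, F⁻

N₂ > I⁻ > SR'₂ > F⁻ > CN⁻ > (CH₃)₃CO⁻

N₂: no meaningful conjugate acid; N₂ departs as an exceptionally stable neutral molecule
I⁻: pKₐ(HI) ≈ -10 — large, highly polarisable; very weak base
SR'₂: pKₐ(R'₂SH⁺) ≈ -7 — neutral; leaves from a sulfonium salt (R–SR'₂⁺)
F⁻: pKₐ(HF) ≈ 3.2
CN⁻: pKₐ(HCN) ≈ 9.2 — sp carbon stabilises the charge somewhat, but still a poor LG
(CH₃)₃CO⁻: pKₐ(t-BuOH) ≈ 18 — bulky, strongly basic alkoxide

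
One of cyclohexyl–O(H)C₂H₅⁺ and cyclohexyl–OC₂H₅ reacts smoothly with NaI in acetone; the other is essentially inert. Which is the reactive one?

cyclohexyl–O(H)C₂H₅⁺

From cyclohexyl–OC₂H₅ the departing group would be CH₃CH₂O⁻ (pKₐ(CH₃CH₂OH) ≈ 16). Strong base; alkoxides do not leave unassisted.
From cyclohexyl–O(H)C₂H₅⁺ the leaving group is R'OH (pKₐ(R'OH₂⁺) ≈ -2.4). Neutral; leaves from a protonated ether (an oxonium ion, R–O(H)R'⁺).
(In practice cyclohexyl–O(H)C₂H₅⁺ is made from cyclohexyl–OC₂H₅ by protonation with concentrated HBr, allowing neutral ethanol, rather than ethoxide, to depart.)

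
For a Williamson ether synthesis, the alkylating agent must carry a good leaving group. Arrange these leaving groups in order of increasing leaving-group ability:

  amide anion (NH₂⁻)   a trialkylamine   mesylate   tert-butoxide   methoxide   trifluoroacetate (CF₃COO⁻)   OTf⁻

amide anion (NH₂⁻) < tert-butoxide < methoxide < a trialkylamine < trifluoroacetate (CF₃COO⁻) < mesylate < OTf⁻

The more stable X⁻ (or X) is on its own — i.e. the weaker a base it is — the better a leaving group it makes.
OTf⁻: pKₐ(CF₃SO₃H (triflic acid)) ≈ -14
mesylate: pKₐ(CH₃SO₃H (MsOH)) ≈ -1.9
trifluoroacetate (CF₃COO⁻): pKₐ(CF₃COOH) ≈ 0.2
a trialkylamine: pKₐ(R'₃NH⁺) ≈ 10.7
methoxide: pKₐ(CH₃OH) ≈ 15.5
tert-butoxide: pKₐ(t-BuOH) ≈ 18
amide anion (NH₂⁻): pKₐ(NH₃) ≈ 38
The question asks for worst first, so the sequence is read in increasing leaving-group ability.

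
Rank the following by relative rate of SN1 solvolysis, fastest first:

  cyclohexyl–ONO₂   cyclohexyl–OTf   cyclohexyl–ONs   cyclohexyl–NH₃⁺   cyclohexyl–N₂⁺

cyclohexyl–N₂⁺ > cyclohexyl–OTf > cyclohexyl–ONs > cyclohexyl–ONO₂ > cyclohexyl–NH₃⁺

Same R in every case — rank the leaving groups.
A good leaving group is a weak base: the lower the pKₐ of its conjugate acid, the more readily it departs.
cyclohexyl–N₂⁺ loses N₂: no meaningful conjugate acid; N₂ departs as an exceptionally stable neutral molecule
cyclohexyl–OTf loses OTf⁻: pKₐ(CF₃SO₃H (triflic acid)) ≈ -14
cyclohexyl–ONs loses ONs⁻: pKₐ(p-O₂NC₆H₄SO₃H) ≈ -3.5
cyclohexyl–ONO₂ loses NO₃⁻: pKₐ(HNO₃) ≈ -1.3
cyclohexyl–NH₃⁺ loses NH₃: pKₐ(NH₄⁺) ≈ 9.2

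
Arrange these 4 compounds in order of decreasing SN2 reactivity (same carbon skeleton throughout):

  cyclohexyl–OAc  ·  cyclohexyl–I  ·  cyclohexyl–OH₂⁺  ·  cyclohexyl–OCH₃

cyclohexyl–I > cyclohexyl–OH₂⁺ > cyclohexyl–OAc > cyclohexyl–OCH₃

Same R in every case — rank the leaving groups.
Leaving-group ability tracks the stability of the departed species; conjugate-acid pKₐ is the usual yardstick (lower pKₐ → better LG).
cyclohexyl–I loses I⁻: pKₐ(HI) ≈ -10
cyclohexyl–OH₂⁺ loses H₂O: pKₐ(H₃O⁺) ≈ -1.7
cyclohexyl–OAc loses AcO⁻: pKₐ(CH₃COOH) ≈ 4.8
cyclohexyl–OCH₃ loses CH₃O⁻: pKₐ(CH₃OH) ≈ 15.5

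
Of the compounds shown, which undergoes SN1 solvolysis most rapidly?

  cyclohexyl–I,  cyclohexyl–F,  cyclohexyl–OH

With the same alkyl group throughout, only the leaving group differentiates the rates.
The more stable X⁻ (or X) is on its own — i.e. the weaker a base it is — the better a leaving group it makes.
cyclohexyl–I loses I⁻: pKₐ(HI) ≈ -10
cyclohexyl–F loses F⁻: pKₐ(HF) ≈ 3.2
cyclohexyl–OH loses OH⁻: pKₐ(H₂O) ≈ 15.7

cyclohexyl–I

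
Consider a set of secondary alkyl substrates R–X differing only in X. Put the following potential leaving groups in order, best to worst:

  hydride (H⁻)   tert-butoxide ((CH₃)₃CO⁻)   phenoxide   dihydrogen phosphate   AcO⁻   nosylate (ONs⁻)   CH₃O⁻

Rank by basicity of the departing species: weakest base leaves most easily.
nosylate (ONs⁻): pKₐ(p-O₂NC₆H₄SO₃H) ≈ -3.5
dihydrogen phosphate: pKₐ(H₃PO₄) ≈ 2.1
AcO⁻: pKₐ(CH₃COOH) ≈ 4.8
phenoxide: pKₐ(C₆H₅OH (phenol)) ≈ 10
CH₃O⁻: pKₐ(CH₃OH) ≈ 15.5
tert-butoxide ((CH₃)₃CO⁻): pKₐ(t-BuOH) ≈ 18
hydride (H⁻): pKₐ(H₂) ≈ 36

nosylate (ONs⁻) > dihydrogen phosphate > AcO⁻ > phenoxide > CH₃O⁻ > tert-butoxide ((CH₃)₃CO⁻) > hydride (H⁻)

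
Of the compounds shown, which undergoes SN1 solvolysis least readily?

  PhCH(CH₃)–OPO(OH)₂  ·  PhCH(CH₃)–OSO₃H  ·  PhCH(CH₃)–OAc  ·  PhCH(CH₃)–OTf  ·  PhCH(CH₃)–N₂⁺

The skeletons are identical, so relative rate is governed entirely by leaving-group ability.
Rank by basicity of the departing species: weakest base leaves most easily.
PhCH(CH₃)–N₂⁺ loses N₂: no meaningful conjugate acid; N₂ departs as an exceptionally stable neutral molecule
PhCH(CH₃)–OTf loses OTf⁻: pKₐ(CF₃SO₃H (triflic acid)) ≈ -14
PhCH(CH₃)–OSO₃H loses HSO₄⁻: pKₐ(H₂SO₄) ≈ -3
PhCH(CH₃)–OPO(OH)₂ loses H₂PO₄⁻: pKₐ(H₃PO₄) ≈ 2.1
PhCH(CH₃)–OAc loses AcO⁻: pKₐ(CH₃COOH) ≈ 4.8

PhCH(CH₃)–OAc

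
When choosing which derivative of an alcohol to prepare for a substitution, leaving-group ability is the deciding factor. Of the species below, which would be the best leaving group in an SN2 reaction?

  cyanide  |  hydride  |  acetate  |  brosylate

brosylate

The more stable X⁻ (or X) is on its own — i.e. the weaker a base it is — the better a leaving group it makes.
brosylate: pKₐ(p-BrC₆H₄SO₃H) ≈ -2.8
acetate: pKₐ(CH₃COOH) ≈ 4.8
cyanide: pKₐ(HCN) ≈ 9.2
hydride: pKₐ(H₂) ≈ 36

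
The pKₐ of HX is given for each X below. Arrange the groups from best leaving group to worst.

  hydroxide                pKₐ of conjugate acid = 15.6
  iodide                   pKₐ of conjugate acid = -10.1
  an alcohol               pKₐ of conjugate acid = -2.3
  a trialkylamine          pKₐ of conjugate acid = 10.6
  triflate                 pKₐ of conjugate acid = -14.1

triflate > iodide > an alcohol > a trialkylamine > hydroxide

Lower conjugate-acid pKₐ ⇒ weaker base ⇒ better leaving group.
Sorting by the given values: triflate (-14.1), iodide (-10.1), an alcohol (-2.3), a trialkylamine (10.6), hydroxide (15.6).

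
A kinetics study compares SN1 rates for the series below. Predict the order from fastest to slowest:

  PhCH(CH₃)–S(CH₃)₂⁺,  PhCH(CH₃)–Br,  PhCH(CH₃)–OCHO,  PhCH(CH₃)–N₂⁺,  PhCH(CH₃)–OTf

PhCH(CH₃)–N₂⁺ > PhCH(CH₃)–OTf > PhCH(CH₃)–Br > PhCH(CH₃)–S(CH₃)₂⁺ > PhCH(CH₃)–OCHO

The skeletons are identical, so relative rate is governed entirely by leaving-group ability.
A good leaving group is a weak base: the lower the pKₐ of its conjugate acid, the more readily it departs.
PhCH(CH₃)–N₂⁺ loses N₂: no meaningful conjugate acid; N₂ departs as an exceptionally stable neutral molecule
PhCH(CH₃)–OTf loses OTf⁻: pKₐ(CF₃SO₃H (triflic acid)) ≈ -14
PhCH(CH₃)–Br loses Br⁻: pKₐ(HBr) ≈ -9
PhCH(CH₃)–S(CH₃)₂⁺ loses SR'₂: pKₐ(R'₂SH⁺) ≈ -7
PhCH(CH₃)–OCHO loses HCOO⁻: pKₐ(HCOOH) ≈ 3.8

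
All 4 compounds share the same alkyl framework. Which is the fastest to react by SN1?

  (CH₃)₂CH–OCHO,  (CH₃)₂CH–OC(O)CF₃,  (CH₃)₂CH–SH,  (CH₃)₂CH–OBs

(CH₃)₂CH–OBs

Same R in every case — rank the leaving groups.
The more stable X⁻ (or X) is on its own — i.e. the weaker a base it is — the better a leaving group it makes.
(CH₃)₂CH–OBs loses OBs⁻: pKₐ(p-BrC₆H₄SO₃H) ≈ -2.8
(CH₃)₂CH–OC(O)CF₃ loses CF₃COO⁻: pKₐ(CF₃COOH) ≈ 0.2
(CH₃)₂CH–OCHO loses HCOO⁻: pKₐ(HCOOH) ≈ 3.8
(CH₃)₂CH–SH loses HS⁻: pKₐ(H₂S) ≈ 7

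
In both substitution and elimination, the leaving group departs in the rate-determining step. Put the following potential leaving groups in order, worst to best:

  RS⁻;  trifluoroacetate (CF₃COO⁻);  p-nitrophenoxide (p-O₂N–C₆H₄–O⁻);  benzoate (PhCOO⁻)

trifluoroacetate (CF₃COO⁻): pKₐ(CF₃COOH) ≈ 0.2 — strongly electron-withdrawing CF₃ stabilises the carboxylate
benzoate (PhCOO⁻): pKₐ(C₆H₅COOH) ≈ 4.2 — aryl carboxylate
p-nitrophenoxide (p-O₂N–C₆H₄–O⁻): pKₐ(p-nitrophenol) ≈ 7.2
RS⁻: pKₐ(RSH (a thiol)) ≈ 10.5 — moderately basic; rarely leaves without activation
The question asks for worst first, so the sequence is read in increasing leaving-group ability.

RS⁻ < p-nitrophenoxide (p-O₂N–C₆H₄–O⁻) < benzoate (PhCOO⁻) < trifluoroacetate (CF₃COO⁻)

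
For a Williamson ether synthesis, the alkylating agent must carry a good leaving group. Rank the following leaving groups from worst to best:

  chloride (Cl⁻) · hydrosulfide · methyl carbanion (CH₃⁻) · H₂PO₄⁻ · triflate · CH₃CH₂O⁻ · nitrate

methyl carbanion (CH₃⁻) < CH₃CH₂O⁻ < hydrosulfide < H₂PO₄⁻ < nitrate < chloride (Cl⁻) < triflate

A good leaving group is a weak base: the lower the pKₐ of its conjugate acid, the more readily it departs.
triflate: pKₐ(CF₃SO₃H (triflic acid)) ≈ -14 — charge spread over three oxygens and a CF₃ group; the premier leaving group in synthesis
chloride (Cl⁻): pKₐ(HCl) ≈ -7 — moderately weak base
nitrate: pKₐ(HNO₃) ≈ -1.3 — resonance-delocalised over three oxygens
H₂PO₄⁻: pKₐ(H₃PO₄) ≈ 2.1
hydrosulfide: pKₐ(H₂S) ≈ 7 — larger and more polarisable than the oxygen analogue
CH₃CH₂O⁻: pKₐ(CH₃CH₂OH) ≈ 16 — strong base; alkoxides do not leave unassisted
methyl carbanion (CH₃⁻): pKₐ(CH₄) ≈ 48 — unstabilised carbanion; the worst conceivable leaving group
The question asks for worst first, so the sequence is read in increasing leaving-group ability.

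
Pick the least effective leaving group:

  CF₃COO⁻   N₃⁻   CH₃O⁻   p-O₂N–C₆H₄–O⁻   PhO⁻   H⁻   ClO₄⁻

ClO₄⁻: pKₐ(HClO₄) ≈ -10
CF₃COO⁻: pKₐ(CF₃COOH) ≈ 0.2
N₃⁻: pKₐ(HN₃) ≈ 4.7
p-O₂N–C₆H₄–O⁻: pKₐ(p-nitrophenol) ≈ 7.2
PhO⁻: pKₐ(C₆H₅OH (phenol)) ≈ 10
CH₃O⁻: pKₐ(CH₃OH) ≈ 15.5
H⁻: pKₐ(H₂) ≈ 36

H⁻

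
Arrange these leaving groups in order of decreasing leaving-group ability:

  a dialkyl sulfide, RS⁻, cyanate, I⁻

I⁻ > a dialkyl sulfide > cyanate > RS⁻

A good leaving group is a weak base: the lower the pKₐ of its conjugate acid, the more readily it departs.
I⁻: pKₐ(HI) ≈ -10
a dialkyl sulfide: pKₐ(R'₂SH⁺) ≈ -7 — neutral; leaves from a sulfonium salt (R–SR'₂⁺)
cyanate: pKₐ(HOCN) ≈ 3.5 — resonance between N and O
RS⁻: pKₐ(RSH (a thiol)) ≈ 10.5 — moderately basic; rarely leaves without activation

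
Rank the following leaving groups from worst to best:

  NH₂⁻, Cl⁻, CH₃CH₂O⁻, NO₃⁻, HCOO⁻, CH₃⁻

CH₃⁻ < NH₂⁻ < CH₃CH₂O⁻ < HCOO⁻ < NO₃⁻ < Cl⁻

Leaving-group ability tracks the stability of the departed species; conjugate-acid pKₐ is the usual yardstick (lower pKₐ → better LG).
Cl⁻: pKₐ(HCl) ≈ -7 — moderately weak base
NO₃⁻: pKₐ(HNO₃) ≈ -1.3 — resonance-delocalised over three oxygens
HCOO⁻: pKₐ(HCOOH) ≈ 3.8 — resonance-stabilised carboxylate
CH₃CH₂O⁻: pKₐ(CH₃CH₂OH) ≈ 16
NH₂⁻: pKₐ(NH₃) ≈ 38 — extremely strong base; never a leaving group
CH₃⁻: pKₐ(CH₄) ≈ 48 — unstabilised carbanion; the worst conceivable leaving group
Listed from poorest to best leaving group as asked.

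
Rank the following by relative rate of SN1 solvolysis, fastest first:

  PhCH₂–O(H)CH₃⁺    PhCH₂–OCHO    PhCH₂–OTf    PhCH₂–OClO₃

PhCH₂–OTf > PhCH₂–OClO₃ > PhCH₂–O(H)CH₃⁺ > PhCH₂–OCHO

Identical carbon frameworks mean the comparison reduces to leaving-group quality.
The more stable X⁻ (or X) is on its own — i.e. the weaker a base it is — the better a leaving group it makes.
PhCH₂–OTf loses OTf⁻: pKₐ(CF₃SO₃H (triflic acid)) ≈ -14
PhCH₂–OClO₃ loses ClO₄⁻: pKₐ(HClO₄) ≈ -10
PhCH₂–O(H)CH₃⁺ loses R'OH: pKₐ(R'OH₂⁺) ≈ -2.4
PhCH₂–OCHO loses HCOO⁻: pKₐ(HCOOH) ≈ 3.8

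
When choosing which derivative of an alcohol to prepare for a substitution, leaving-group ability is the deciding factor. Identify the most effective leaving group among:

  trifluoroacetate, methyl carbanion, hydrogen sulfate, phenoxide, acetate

hydrogen sulfate

A good leaving group is a weak base: the lower the pKₐ of its conjugate acid, the more readily it departs.
hydrogen sulfate: pKₐ(H₂SO₄) ≈ -3
trifluoroacetate: pKₐ(CF₃COOH) ≈ 0.2
acetate: pKₐ(CH₃COOH) ≈ 4.8
phenoxide: pKₐ(C₆H₅OH (phenol)) ≈ 10
methyl carbanion: pKₐ(CH₄) ≈ 48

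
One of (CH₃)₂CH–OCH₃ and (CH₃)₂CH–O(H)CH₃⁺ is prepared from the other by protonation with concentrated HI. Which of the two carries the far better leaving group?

(CH₃)₂CH–O(H)CH₃⁺

From (CH₃)₂CH–OCH₃ the departing group would be CH₃O⁻ (pKₐ(CH₃OH) ≈ 15.5). Strong base; alkoxides do not leave unassisted.
From (CH₃)₂CH–O(H)CH₃⁺ the leaving group is R'OH (pKₐ(R'OH₂⁺) ≈ -2.4). Neutral; leaves from a protonated ether (an oxonium ion, R–O(H)R'⁺).
Protonation with concentrated HI works by allowing neutral methanol, rather than methoxide, to depart, making (CH₃)₂CH–O(H)CH₃⁺ enormously more reactive.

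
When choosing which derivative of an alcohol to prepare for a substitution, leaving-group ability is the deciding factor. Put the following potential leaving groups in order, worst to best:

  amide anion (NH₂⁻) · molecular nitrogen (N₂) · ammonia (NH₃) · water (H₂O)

molecular nitrogen (N₂): no meaningful conjugate acid; N₂ departs as an exceptionally stable neutral molecule
water (H₂O): pKₐ(H₃O⁺) ≈ -1.7 — neutral; leaves from a protonated alcohol (R–OH₂⁺)
ammonia (NH₃): pKₐ(NH₄⁺) ≈ 9.2
amide anion (NH₂⁻): pKₐ(NH₃) ≈ 38
The question asks for worst first, so the sequence is read in increasing leaving-group ability.

amide anion (NH₂⁻) < ammonia (NH₃) < water (H₂O) < molecular nitrogen (N₂)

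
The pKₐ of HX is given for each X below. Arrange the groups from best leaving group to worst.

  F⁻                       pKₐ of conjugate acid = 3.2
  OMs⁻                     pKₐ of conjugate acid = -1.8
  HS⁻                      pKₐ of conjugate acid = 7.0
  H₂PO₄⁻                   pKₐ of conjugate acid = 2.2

OMs⁻ > H₂PO₄⁻ > F⁻ > HS⁻

Lower conjugate-acid pKₐ ⇒ weaker base ⇒ better leaving group.
Sorting by the given values: OMs⁻ (-1.8), H₂PO₄⁻ (2.2), F⁻ (3.2), HS⁻ (7.0).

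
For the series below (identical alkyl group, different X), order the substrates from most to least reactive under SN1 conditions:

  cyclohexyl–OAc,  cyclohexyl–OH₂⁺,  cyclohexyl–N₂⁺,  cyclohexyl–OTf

cyclohexyl–N₂⁺ > cyclohexyl–OTf > cyclohexyl–OH₂⁺ > cyclohexyl–OAc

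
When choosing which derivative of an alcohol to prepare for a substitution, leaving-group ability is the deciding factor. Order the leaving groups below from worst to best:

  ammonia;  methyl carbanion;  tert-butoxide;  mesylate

methyl carbanion < tert-butoxide < ammonia < mesylate

The more stable X⁻ (or X) is on its own — i.e. the weaker a base it is — the better a leaving group it makes.
mesylate: pKₐ(CH₃SO₃H (MsOH)) ≈ -1.9
ammonia: pKₐ(NH₄⁺) ≈ 9.2 — neutral but moderately basic; leaves from R–NH₃⁺
tert-butoxide: pKₐ(t-BuOH) ≈ 18 — bulky, strongly basic alkoxide
methyl carbanion: pKₐ(CH₄) ≈ 48 — unstabilised carbanion; the worst conceivable leaving group
The question asks for worst first, so the sequence is read in increasing leaving-group ability.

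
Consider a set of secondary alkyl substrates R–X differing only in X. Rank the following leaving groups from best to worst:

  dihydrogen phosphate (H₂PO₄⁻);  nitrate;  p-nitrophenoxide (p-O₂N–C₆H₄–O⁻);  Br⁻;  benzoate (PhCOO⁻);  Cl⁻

Leaving-group ability tracks the stability of the departed species; conjugate-acid pKₐ is the usual yardstick (lower pKₐ → better LG).
Br⁻: pKₐ(HBr) ≈ -9
Cl⁻: pKₐ(HCl) ≈ -7
nitrate: pKₐ(HNO₃) ≈ -1.3
dihydrogen phosphate (H₂PO₄⁻): pKₐ(H₃PO₄) ≈ 2.1
benzoate (PhCOO⁻): pKₐ(C₆H₅COOH) ≈ 4.2
p-nitrophenoxide (p-O₂N–C₆H₄–O⁻): pKₐ(p-nitrophenol) ≈ 7.2

Br⁻ > Cl⁻ > nitrate > dihydrogen phosphate (H₂PO₄⁻) > benzoate (PhCOO⁻) > p-nitrophenoxide (p-O₂N–C₆H₄–O⁻)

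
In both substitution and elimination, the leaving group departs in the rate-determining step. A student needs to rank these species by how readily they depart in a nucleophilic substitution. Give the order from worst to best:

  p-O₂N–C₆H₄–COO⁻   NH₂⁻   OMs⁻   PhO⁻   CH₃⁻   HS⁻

OMs⁻: pKₐ(CH₃SO₃H (MsOH)) ≈ -1.9
p-O₂N–C₆H₄–COO⁻: pKₐ(p-nitrobenzoic acid) ≈ 3.4
HS⁻: pKₐ(H₂S) ≈ 7
PhO⁻: pKₐ(C₆H₅OH (phenol)) ≈ 10
NH₂⁻: pKₐ(NH₃) ≈ 38
CH₃⁻: pKₐ(CH₄) ≈ 48
Reversing gives the worst-to-best order requested.

CH₃⁻ < NH₂⁻ < PhO⁻ < HS⁻ < p-O₂N–C₆H₄–COO⁻ < OMs⁻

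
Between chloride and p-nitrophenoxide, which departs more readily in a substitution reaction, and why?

chloride

chloride is the better leaving group.
pKₐ(HCl) ≈ -7 versus pKₐ(p-nitrophenol) ≈ 7.2: chloride is the much weaker base.
Moderately weak base.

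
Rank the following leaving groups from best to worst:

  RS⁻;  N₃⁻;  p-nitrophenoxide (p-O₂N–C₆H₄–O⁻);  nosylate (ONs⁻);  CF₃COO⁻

nosylate (ONs⁻) > CF₃COO⁻ > N₃⁻ > p-nitrophenoxide (p-O₂N–C₆H₄–O⁻) > RS⁻

nosylate (ONs⁻): pKₐ(p-O₂NC₆H₄SO₃H) ≈ -3.5
CF₃COO⁻: pKₐ(CF₃COOH) ≈ 0.2
N₃⁻: pKₐ(HN₃) ≈ 4.7
p-nitrophenoxide (p-O₂N–C₆H₄–O⁻): pKₐ(p-nitrophenol) ≈ 7.2
RS⁻: pKₐ(RSH (a thiol)) ≈ 10.5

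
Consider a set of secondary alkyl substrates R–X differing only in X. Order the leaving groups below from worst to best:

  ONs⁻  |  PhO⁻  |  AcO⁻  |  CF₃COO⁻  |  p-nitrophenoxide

PhO⁻ < p-nitrophenoxide < AcO⁻ < CF₃COO⁻ < ONs⁻

A good leaving group is a weak base: the lower the pKₐ of its conjugate acid, the more readily it departs.
ONs⁻: pKₐ(p-O₂NC₆H₄SO₃H) ≈ -3.5 — p-nitro group further stabilises the sulfonate
CF₃COO⁻: pKₐ(CF₃COOH) ≈ 0.2 — strongly electron-withdrawing CF₃ stabilises the carboxylate
AcO⁻: pKₐ(CH₃COOH) ≈ 4.8 — resonance-stabilised but still a weak base
p-nitrophenoxide: pKₐ(p-nitrophenol) ≈ 7.2 — nitro group delocalises the charge; the classic chromogenic LG
PhO⁻: pKₐ(C₆H₅OH (phenol)) ≈ 10
The question asks for worst first, so the sequence is read in increasing leaving-group ability.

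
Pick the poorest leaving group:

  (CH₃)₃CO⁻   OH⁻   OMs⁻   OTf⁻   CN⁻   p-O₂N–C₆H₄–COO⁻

(CH₃)₃CO⁻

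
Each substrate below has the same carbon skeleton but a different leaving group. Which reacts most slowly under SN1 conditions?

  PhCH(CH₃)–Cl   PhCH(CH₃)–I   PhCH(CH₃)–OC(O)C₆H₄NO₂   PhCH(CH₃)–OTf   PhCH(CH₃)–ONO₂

Identical carbon frameworks mean the comparison reduces to leaving-group quality.
A good leaving group is a weak base: the lower the pKₐ of its conjugate acid, the more readily it departs.
PhCH(CH₃)–OTf loses OTf⁻: pKₐ(CF₃SO₃H (triflic acid)) ≈ -14
PhCH(CH₃)–I loses I⁻: pKₐ(HI) ≈ -10
PhCH(CH₃)–Cl loses Cl⁻: pKₐ(HCl) ≈ -7
PhCH(CH₃)–ONO₂ loses NO₃⁻: pKₐ(HNO₃) ≈ -1.3
PhCH(CH₃)–OC(O)C₆H₄NO₂ loses p-O₂N–C₆H₄–COO⁻: pKₐ(p-nitrobenzoic acid) ≈ 3.4

PhCH(CH₃)–OC(O)C₆H₄NO₂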